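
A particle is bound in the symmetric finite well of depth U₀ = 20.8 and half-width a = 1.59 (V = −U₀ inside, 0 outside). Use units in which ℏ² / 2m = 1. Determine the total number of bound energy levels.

N = 5

The dimensionless depth is z₀ = a√(2mU₀)/ℏ = 1.59 × √(20.80) = 7.252.
A new bound state (alternating even/odd) appears each time z₀ passes a multiple of π/2, so N = ⌊2z₀/π⌋ + 1 = ⌊4.616⌋ + 1 = 5.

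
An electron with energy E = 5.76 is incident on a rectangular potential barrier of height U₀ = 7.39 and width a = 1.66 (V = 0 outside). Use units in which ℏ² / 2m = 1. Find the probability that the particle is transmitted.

T = 0.0392

Since E < U₀ the interior solution is evanescent with decay constant κ = √(2m(U₀ − E))/ℏ = 1.277.
κa = 2.119, sinh(κa) = 4.103.
The exact tunnelling result is T⁻¹ = 1 + U₀² sinh²(κa) / [4E(U₀ − E)] = 25.48, so T = 0.0392.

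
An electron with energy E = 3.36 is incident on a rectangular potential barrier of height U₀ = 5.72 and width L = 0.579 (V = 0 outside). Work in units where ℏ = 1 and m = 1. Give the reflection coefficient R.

R = 0.729

E < U₀: inside the barrier ψ ∝ e^{±κx} with κ = √(2m(U₀ − E))/ℏ = 2.173.
κL = 1.258, sinh(κL) = 1.617.
The exact tunnelling result is T⁻¹ = 1 + U₀² sinh²(κL) / [4E(U₀ − E)] = 3.697, so T = 0.271.
R = 1 − T = 0.729.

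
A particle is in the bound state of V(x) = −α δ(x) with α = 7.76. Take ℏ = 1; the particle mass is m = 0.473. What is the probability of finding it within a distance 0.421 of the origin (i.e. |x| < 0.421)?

P = 0.955

The normalised bound state is ψ = √κ e^{−κ|x|} with κ = mα/ℏ² = 3.670.
P(|x| < d) = ∫_{−d}^{d} κ e^{−2κ|x|} dx = 1 − e^{−2κd} = 1 − e^{−3.091} = 0.9545.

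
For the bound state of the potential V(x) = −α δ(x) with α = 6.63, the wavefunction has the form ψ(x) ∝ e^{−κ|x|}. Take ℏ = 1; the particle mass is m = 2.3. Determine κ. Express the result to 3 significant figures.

Integrate −(ℏ²/2m)ψ'' − αδ(x)ψ = Eψ from −ε to +ε: the ψ'' term gives ψ'(0⁺) − ψ'(0⁻) and the δ term gives −(2mα/ℏ²)ψ(0).
With ψ ∝ e^{−κ|x|} this yields −2κ = −2mα/ℏ², so κ = mα/ℏ² = 15.25.

κ = 15.2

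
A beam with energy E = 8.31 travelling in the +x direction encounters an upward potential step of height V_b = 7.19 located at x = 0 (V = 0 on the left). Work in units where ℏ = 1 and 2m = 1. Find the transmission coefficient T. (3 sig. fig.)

T = 0.786

The wavenumbers are k₁ = √(2mE)/ℏ = 2.883 on the left and k₂ = √(2m(E − V_b))/ℏ = 1.058 on the right.
Matching ψ and ψ′ at x = 0 gives r = (k₁ − k₂)/(k₁ + k₂), so R = r² = 0.2143 and T = 1 − R = 0.7857.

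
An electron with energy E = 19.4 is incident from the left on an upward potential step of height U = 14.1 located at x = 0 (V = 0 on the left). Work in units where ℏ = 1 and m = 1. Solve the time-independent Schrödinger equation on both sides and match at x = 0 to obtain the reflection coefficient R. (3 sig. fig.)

On each side the TISE gives plane waves with k = √(2m(E − V))/ℏ: k₁ = √(2·1·19.4) = 6.229, k₂ = √(2·1·5.3) = 3.256.
Matching ψ and ψ′ at x = 0 gives r = (k₁ − k₂)/(k₁ + k₂), so R = r² = 0.09826 and T = 1 − R = 0.9017.

R = 0.0983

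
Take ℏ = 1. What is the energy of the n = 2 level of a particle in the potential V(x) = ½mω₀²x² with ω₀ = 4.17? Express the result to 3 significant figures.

The oscillator eigenvalues are E_n = ℏω₀(n + ½), so E_2 = 4.17 × 2.5 = 10.43.

E = 10.4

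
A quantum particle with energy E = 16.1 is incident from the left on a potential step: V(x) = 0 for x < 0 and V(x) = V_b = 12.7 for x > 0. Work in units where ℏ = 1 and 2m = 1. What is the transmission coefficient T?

T = 0.863

The wavenumbers are k₁ = √(2mE)/ℏ = 4.012 on the left and k₂ = √(2m(E − V_b))/ℏ = 1.844 on the right.
Matching ψ and ψ′ at x = 0 gives r = (k₁ − k₂)/(k₁ + k₂), so R = r² = 0.1371 and T = 1 − R = 0.8629.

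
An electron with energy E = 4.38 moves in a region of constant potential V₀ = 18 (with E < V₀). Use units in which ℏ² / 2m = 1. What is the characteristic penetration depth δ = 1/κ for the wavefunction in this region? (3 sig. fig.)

δ = 0.271

Since E < V₀ the TISE in this region is ψ'' = κ²ψ with κ = √(2m(V₀ − E))/ℏ.
κ = √(2 × 0.5 × 13.62) = 3.691. The penetration depth is δ = 1/κ = 0.271.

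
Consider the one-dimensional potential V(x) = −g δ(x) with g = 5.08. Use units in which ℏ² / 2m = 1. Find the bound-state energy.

E = -6.45

For x ≠ 0 the bound state is ψ ∝ e^{−κ|x|}; integrating the TISE across the delta gives the cusp condition 2κ = 2mg/ℏ², so κ = 2.540.
Then E = −ℏ²κ²/(2m) = −mg²/(2ℏ²) = -6.452.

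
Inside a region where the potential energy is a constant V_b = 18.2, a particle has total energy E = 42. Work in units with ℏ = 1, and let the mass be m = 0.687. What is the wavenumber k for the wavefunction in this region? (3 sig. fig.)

k = 5.72

With E > V_b the solution is oscillatory, ψ ∝ e^{±ikx} with k = √(2m(E − V_b))/ℏ.
k = √(2 × 0.687 × 23.8) = 5.718.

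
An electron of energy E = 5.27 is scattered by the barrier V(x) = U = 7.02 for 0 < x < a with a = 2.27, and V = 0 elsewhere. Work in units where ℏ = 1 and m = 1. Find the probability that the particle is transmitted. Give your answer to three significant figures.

Since E < U the interior solution is evanescent with decay constant κ = √(2m(U − E))/ℏ = 1.871.
κa = 4.247, sinh(κa) = 34.93.
Matching ψ, ψ′ at both faces gives T = [1 + U² sinh²(κa) / (4E(U − E))]⁻¹ = 1/1631 = 0.000613.

T = 0.000613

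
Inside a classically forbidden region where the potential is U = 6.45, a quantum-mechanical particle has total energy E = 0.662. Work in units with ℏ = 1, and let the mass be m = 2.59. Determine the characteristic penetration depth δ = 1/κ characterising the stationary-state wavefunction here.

δ = 0.183

Since E < U the TISE in this region is ψ'' = κ²ψ with κ = √(2m(U − E))/ℏ.
κ = √(2 × 2.59 × 5.788) = 5.476. The penetration depth is δ = 1/κ = 0.183.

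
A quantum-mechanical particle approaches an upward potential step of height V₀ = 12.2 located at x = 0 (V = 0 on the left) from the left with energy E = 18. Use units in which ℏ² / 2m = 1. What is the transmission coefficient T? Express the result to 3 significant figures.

On each side the TISE gives plane waves with k = √(2m(E − V))/ℏ: k₁ = √(2·½·18) = 4.243, k₂ = √(2·½·5.8) = 2.408.
Matching ψ and ψ′ at x = 0 gives r = (k₁ − k₂)/(k₁ + k₂), so R = r² = 0.07606 and T = 1 − R = 0.9239.

T = 0.924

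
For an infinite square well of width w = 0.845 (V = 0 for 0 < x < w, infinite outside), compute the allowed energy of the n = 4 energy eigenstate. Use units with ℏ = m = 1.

E = 111

The infinite-well eigenfunctions ψ_n = √(2/w) sin(nπx/w) vanish at both walls, giving E_n = n²π²ℏ²/(2mw²).
E_4 = 4² × π² / (2 × 1 × 0.845²) = 110.6.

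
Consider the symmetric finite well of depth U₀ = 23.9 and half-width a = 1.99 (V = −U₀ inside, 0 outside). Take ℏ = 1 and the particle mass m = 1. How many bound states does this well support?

Define the well-strength parameter z₀ = (a/ℏ)√(2mU₀) = 1.99 × √(2·1·23.9) = 13.76.
The even/odd transcendental equations gain one root per π/2 in z₀, giving N = 1 + ⌊2z₀/π⌋ = 1 + ⌊8.759⌋ = 9.

N = 9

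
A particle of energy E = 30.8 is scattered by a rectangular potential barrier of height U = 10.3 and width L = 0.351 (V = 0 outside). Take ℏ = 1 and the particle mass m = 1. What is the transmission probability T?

T = 0.975

Above the barrier the interior wavenumber is k₂ = √(2m(E − U))/ℏ = 6.403, giving phase k₂L = 2.247.
Matching at both interfaces gives T⁻¹ = 1 + U² sin²(k₂L) / [4E(E − U)] = 1.026, hence T = 0.975.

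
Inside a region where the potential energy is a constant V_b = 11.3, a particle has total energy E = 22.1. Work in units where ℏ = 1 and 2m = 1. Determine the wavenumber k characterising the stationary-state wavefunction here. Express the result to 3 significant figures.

k = 3.29

With E > V_b the solution is oscillatory, ψ ∝ e^{±ikx} with k = √(2m(E − V_b))/ℏ.
k = √(2 × 0.5 × 10.8) = 3.286.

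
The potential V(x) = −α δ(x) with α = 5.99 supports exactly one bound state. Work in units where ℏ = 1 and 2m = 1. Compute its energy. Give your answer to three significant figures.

E = -8.97

The bound state is ψ(x) = √κ e^{−κ|x|}. The derivative jump ψ'(0⁺) − ψ'(0⁻) = −(2mα/ℏ²)ψ(0) fixes κ = mα/ℏ² = 2.995.
Then E = −ℏ²κ²/(2m) = −mα²/(2ℏ²) = -8.970.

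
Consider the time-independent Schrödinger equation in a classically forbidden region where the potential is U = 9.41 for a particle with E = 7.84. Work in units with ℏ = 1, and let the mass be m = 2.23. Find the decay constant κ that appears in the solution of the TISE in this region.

κ = 2.65

Since E < U the TISE in this region is ψ'' = κ²ψ with κ = √(2m(U − E))/ℏ.
κ = √(2 × 2.23 × 1.57) = 2.646.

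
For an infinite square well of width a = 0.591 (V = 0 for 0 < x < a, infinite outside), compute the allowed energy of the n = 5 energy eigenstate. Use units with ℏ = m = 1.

E = 353

The infinite-well eigenfunctions ψ_n = √(2/a) sin(nπx/a) vanish at both walls, giving E_n = n²π²ℏ²/(2ma²).
E_5 = 5² × π² / (2 × 1 × 0.591²) = 353.2.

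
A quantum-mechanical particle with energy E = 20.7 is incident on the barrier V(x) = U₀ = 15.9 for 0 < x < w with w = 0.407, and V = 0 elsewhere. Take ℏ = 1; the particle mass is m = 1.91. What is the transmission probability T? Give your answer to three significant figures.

Above the barrier the interior wavenumber is k₂ = √(2m(E − U₀))/ℏ = 4.282, giving phase k₂w = 1.743.
T = [1 + U₀² sin²(k₂w) / (4E(E − U₀))]⁻¹ = 1/1.617 = 0.618.

T = 0.618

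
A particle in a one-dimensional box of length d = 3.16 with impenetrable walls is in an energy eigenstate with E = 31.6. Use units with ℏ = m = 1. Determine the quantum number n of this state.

n = 8

For an infinite well E_n = n²π²ℏ²/(2md²), so n = (d/πℏ)√(2mE).
n = (3.16/π) × √(2 × 1 × 31.6) = 7.996 → n = 8.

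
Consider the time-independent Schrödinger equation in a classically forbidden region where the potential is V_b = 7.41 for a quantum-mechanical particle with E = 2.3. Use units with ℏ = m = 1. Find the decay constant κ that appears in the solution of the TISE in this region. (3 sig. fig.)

κ = 3.20

Since E < V_b the TISE in this region is ψ'' = κ²ψ with κ = √(2m(V_b − E))/ℏ.
κ = √(2 × 1 × 5.11) = 3.197.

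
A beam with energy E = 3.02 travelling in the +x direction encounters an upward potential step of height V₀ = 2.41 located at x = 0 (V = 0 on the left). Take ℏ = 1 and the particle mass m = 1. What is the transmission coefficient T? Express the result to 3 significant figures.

T = 0.856

The wavenumbers are k₁ = √(2mE)/ℏ = 2.458 on the left and k₂ = √(2m(E − V₀))/ℏ = 1.105 on the right.
Continuity of ψ and ψ′ at the step yields the reflection amplitude r = (k₁ − k₂)/(k₁ + k₂) = 0.3799; thus R = |r|² = 0.1443, T = 0.8557.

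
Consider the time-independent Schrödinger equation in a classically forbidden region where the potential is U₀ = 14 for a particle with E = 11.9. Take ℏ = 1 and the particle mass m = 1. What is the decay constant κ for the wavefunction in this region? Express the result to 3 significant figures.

Since E < U₀ the TISE in this region is ψ'' = κ²ψ with κ = √(2m(U₀ − E))/ℏ.
κ = √(2 × 1 × 2.1) = 2.049.

κ = 2.05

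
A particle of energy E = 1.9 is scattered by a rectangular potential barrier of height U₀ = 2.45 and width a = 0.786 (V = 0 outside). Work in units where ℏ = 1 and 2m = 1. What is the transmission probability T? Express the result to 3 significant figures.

Since E < U₀ the interior solution is evanescent with decay constant κ = √(2m(U₀ − E))/ℏ = 0.7416.
κa = 0.5829, sinh(κa) = 0.6165.
The exact tunnelling result is T⁻¹ = 1 + U₀² sinh²(κa) / [4E(U₀ − E)] = 1.546, so T = 0.647.

T = 0.647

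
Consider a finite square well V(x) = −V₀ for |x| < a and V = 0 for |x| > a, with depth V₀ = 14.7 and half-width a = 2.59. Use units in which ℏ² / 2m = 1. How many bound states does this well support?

The dimensionless depth is z₀ = a√(2mV₀)/ℏ = 2.59 × √(14.70) = 9.930.
A new bound state (alternating even/odd) appears each time z₀ passes a multiple of π/2, so N = ⌊2z₀/π⌋ + 1 = ⌊6.322⌋ + 1 = 7.

N = 7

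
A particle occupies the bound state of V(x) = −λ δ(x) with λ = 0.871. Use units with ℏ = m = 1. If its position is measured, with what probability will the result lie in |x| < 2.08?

The normalised bound state is ψ = √κ e^{−κ|x|} with κ = mλ/ℏ² = 0.8710.
P(|x| < d) = ∫_{−d}^{d} κ e^{−2κ|x|} dx = 1 − e^{−2κd} = 1 − e^{−3.623} = 0.9733.

P = 0.973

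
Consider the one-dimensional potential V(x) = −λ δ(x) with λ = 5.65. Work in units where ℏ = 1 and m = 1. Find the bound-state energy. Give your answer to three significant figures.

E = -16.0

For x ≠ 0 the bound state is ψ ∝ e^{−κ|x|}; integrating the TISE across the delta gives the cusp condition 2κ = 2mλ/ℏ², so κ = 5.650.
Then E = −ℏ²κ²/(2m) = −mλ²/(2ℏ²) = -15.96.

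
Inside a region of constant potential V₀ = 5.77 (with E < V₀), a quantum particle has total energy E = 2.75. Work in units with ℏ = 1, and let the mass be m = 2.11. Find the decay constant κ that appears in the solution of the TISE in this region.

Since E < V₀ the TISE in this region is ψ'' = κ²ψ with κ = √(2m(V₀ − E))/ℏ.
κ = √(2 × 2.11 × 3.02) = 3.570.

κ = 3.57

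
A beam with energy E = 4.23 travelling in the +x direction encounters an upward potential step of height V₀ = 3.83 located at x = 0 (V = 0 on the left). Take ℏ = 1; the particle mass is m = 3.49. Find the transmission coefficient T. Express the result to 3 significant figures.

On each side the TISE gives plane waves with k = √(2m(E − V))/ℏ: k₁ = √(2·3.49·4.23) = 5.434, k₂ = √(2·3.49·0.4) = 1.671.
Matching ψ and ψ′ at x = 0 gives r = (k₁ − k₂)/(k₁ + k₂), so R = r² = 0.2805 and T = 1 − R = 0.7195.

T = 0.719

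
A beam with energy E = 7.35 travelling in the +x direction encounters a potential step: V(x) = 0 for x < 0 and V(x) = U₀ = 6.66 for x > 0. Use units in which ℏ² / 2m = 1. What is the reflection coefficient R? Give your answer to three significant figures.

On each side the TISE gives plane waves with k = √(2m(E − V))/ℏ: k₁ = √(2·½·7.35) = 2.711, k₂ = √(2·½·0.69) = 0.8307.
Continuity of ψ and ψ′ at the step yields the reflection amplitude r = (k₁ − k₂)/(k₁ + k₂) = 0.5309; thus R = |r|² = 0.2819, T = 0.7181.

R = 0.282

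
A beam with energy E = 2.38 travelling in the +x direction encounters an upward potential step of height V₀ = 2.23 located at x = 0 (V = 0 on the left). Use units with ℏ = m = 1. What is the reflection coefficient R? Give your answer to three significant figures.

R = 0.358

The wavenumbers are k₁ = √(2mE)/ℏ = 2.182 on the left and k₂ = √(2m(E − V₀))/ℏ = 0.5477 on the right.
Continuity of ψ and ψ′ at the step yields the reflection amplitude r = (k₁ − k₂)/(k₁ + k₂) = 0.5987; thus R = |r|² = 0.3584, T = 0.6416.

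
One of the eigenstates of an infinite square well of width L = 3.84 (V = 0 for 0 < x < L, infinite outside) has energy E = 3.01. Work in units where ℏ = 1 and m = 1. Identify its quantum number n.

n = 3

For an infinite well E_n = n²π²ℏ²/(2mL²), so n = (L/πℏ)√(2mE).
n = (3.84/π) × √(2 × 1 × 3.01) = 2.999 → n = 3.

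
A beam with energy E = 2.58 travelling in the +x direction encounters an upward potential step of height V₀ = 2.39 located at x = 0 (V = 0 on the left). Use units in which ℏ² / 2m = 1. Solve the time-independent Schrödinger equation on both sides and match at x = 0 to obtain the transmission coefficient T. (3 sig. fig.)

The wavenumbers are k₁ = √(2mE)/ℏ = 1.606 on the left and k₂ = √(2m(E − V₀))/ℏ = 0.4359 on the right.
Matching ψ and ψ′ at x = 0 gives r = (k₁ − k₂)/(k₁ + k₂), so R = r² = 0.3284 and T = 1 − R = 0.6716.

T = 0.672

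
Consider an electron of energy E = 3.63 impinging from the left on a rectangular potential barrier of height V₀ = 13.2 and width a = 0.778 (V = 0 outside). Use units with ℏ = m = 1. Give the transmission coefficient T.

T = 0.00352

E < V₀: inside the barrier ψ ∝ e^{±κx} with κ = √(2m(V₀ − E))/ℏ = 4.375.
κa = 3.404, sinh(κa) = 15.02.
Matching ψ, ψ′ at both faces gives T = [1 + V₀² sinh²(κa) / (4E(V₀ − E))]⁻¹ = 1/283.9 = 0.00352.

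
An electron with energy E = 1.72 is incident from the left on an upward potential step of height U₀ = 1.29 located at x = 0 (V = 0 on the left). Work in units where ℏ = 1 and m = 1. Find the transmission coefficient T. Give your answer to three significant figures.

On each side the TISE gives plane waves with k = √(2m(E − V))/ℏ: k₁ = √(2·1·1.72) = 1.855, k₂ = √(2·1·0.43) = 0.9274.
Continuity of ψ and ψ′ at the step yields the reflection amplitude r = (k₁ − k₂)/(k₁ + k₂) = 0.3333; thus R = |r|² = 0.1111, T = 0.8889.

T = 0.889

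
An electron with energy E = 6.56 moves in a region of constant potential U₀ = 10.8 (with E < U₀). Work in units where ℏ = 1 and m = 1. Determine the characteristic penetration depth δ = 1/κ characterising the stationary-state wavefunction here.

Since E < U₀ the TISE in this region is ψ'' = κ²ψ with κ = √(2m(U₀ − E))/ℏ.
κ = √(2 × 1 × 4.24) = 2.912. The penetration depth is δ = 1/κ = 0.343.

δ = 0.343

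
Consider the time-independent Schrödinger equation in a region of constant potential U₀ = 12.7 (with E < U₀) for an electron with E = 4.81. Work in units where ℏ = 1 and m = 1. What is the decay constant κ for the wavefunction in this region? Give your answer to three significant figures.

κ = 3.97

Since E < U₀ the TISE in this region is ψ'' = κ²ψ with κ = √(2m(U₀ − E))/ℏ.
κ = √(2 × 1 × 7.89) = 3.972.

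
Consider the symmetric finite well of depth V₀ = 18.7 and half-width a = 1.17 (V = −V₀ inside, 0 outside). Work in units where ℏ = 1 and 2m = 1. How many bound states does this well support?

N = 4

Define the well-strength parameter z₀ = (a/ℏ)√(2mV₀) = 1.17 × √(2·0.5·18.7) = 5.059.
The even/odd transcendental equations gain one root per π/2 in z₀, giving N = 1 + ⌊2z₀/π⌋ = 1 + ⌊3.221⌋ = 4.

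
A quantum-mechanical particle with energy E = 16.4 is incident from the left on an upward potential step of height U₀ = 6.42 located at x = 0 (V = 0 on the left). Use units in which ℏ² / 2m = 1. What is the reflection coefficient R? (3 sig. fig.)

R = 0.0153

The wavenumbers are k₁ = √(2mE)/ℏ = 4.050 on the left and k₂ = √(2m(E − U₀))/ℏ = 3.159 on the right.
Continuity of ψ and ψ′ at the step yields the reflection amplitude r = (k₁ − k₂)/(k₁ + k₂) = 0.1235; thus R = |r|² = 0.01526, T = 0.9847.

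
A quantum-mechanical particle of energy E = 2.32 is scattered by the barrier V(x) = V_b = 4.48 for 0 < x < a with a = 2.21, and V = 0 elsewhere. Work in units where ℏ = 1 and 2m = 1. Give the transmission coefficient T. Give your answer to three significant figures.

Since E < V_b the interior solution is evanescent with decay constant κ = √(2m(V_b − E))/ℏ = 1.470.
κa = 3.248, sinh(κa) = 12.85.
Matching ψ, ψ′ at both faces gives T = [1 + V_b² sinh²(κa) / (4E(V_b − E))]⁻¹ = 1/166.3 = 0.00601.

T = 0.00601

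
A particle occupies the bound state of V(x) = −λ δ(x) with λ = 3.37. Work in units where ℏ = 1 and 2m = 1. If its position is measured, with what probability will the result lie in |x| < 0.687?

P = 0.901

The normalised bound state is ψ = √κ e^{−κ|x|} with κ = mλ/ℏ² = 1.685.
P(|x| < d) = ∫_{−d}^{d} κ e^{−2κ|x|} dx = 1 − e^{−2κd} = 1 − e^{−2.315} = 0.9013.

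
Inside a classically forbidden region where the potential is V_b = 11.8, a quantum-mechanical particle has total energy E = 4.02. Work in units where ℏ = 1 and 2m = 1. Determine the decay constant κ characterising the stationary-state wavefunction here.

κ = 2.79

Since E < V_b the TISE in this region is ψ'' = κ²ψ with κ = √(2m(V_b − E))/ℏ.
κ = √(2 × 0.5 × 7.78) = 2.789.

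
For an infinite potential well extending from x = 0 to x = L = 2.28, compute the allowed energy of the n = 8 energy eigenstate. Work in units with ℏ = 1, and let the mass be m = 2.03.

The infinite-well eigenfunctions ψ_n = √(2/L) sin(nπx/L) vanish at both walls, giving E_n = n²π²ℏ²/(2mL²).
E_8 = 8² × π² / (2 × 2.03 × 2.28²) = 29.93.

E = 29.9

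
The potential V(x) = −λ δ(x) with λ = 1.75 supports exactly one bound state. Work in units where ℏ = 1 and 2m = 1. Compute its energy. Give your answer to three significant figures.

E = -0.766

The bound state is ψ(x) = √κ e^{−κ|x|}. The derivative jump ψ'(0⁺) − ψ'(0⁻) = −(2mλ/ℏ²)ψ(0) fixes κ = mλ/ℏ² = 0.8750.
Then E = −ℏ²κ²/(2m) = −mλ²/(2ℏ²) = -0.7656.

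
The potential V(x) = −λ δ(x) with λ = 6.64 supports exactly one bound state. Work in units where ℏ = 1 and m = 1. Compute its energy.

The bound state is ψ(x) = √κ e^{−κ|x|}. The derivative jump ψ'(0⁺) − ψ'(0⁻) = −(2mλ/ℏ²)ψ(0) fixes κ = mλ/ℏ² = 6.640.
Then E = −ℏ²κ²/(2m) = −mλ²/(2ℏ²) = -22.04.

E = -22.0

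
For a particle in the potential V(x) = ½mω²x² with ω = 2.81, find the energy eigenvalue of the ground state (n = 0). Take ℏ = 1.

E = 1.41

Using E_n = (n + ½)ℏω: E_0 = 0.5 × 2.81 = 1.405.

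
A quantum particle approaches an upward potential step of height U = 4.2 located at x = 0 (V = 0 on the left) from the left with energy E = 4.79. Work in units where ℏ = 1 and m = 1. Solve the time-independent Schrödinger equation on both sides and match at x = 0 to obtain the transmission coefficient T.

T = 0.769

The wavenumbers are k₁ = √(2mE)/ℏ = 3.095 on the left and k₂ = √(2m(E − U))/ℏ = 1.086 on the right.
Continuity of ψ and ψ′ at the step yields the reflection amplitude r = (k₁ − k₂)/(k₁ + k₂) = 0.4804; thus R = |r|² = 0.2308, T = 0.7692.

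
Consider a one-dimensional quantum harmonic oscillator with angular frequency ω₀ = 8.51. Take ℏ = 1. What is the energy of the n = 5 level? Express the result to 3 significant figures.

E = 46.8

The oscillator eigenvalues are E_n = ℏω₀(n + ½), so E_5 = 8.51 × 5.5 = 46.81.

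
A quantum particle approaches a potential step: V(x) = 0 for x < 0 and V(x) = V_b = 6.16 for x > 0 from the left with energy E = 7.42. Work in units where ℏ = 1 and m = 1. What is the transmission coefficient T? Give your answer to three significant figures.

T = 0.827

The wavenumbers are k₁ = √(2mE)/ℏ = 3.852 on the left and k₂ = √(2m(E − V_b))/ℏ = 1.587 on the right.
Continuity of ψ and ψ′ at the step yields the reflection amplitude r = (k₁ − k₂)/(k₁ + k₂) = 0.4163; thus R = |r|² = 0.1733, T = 0.8267.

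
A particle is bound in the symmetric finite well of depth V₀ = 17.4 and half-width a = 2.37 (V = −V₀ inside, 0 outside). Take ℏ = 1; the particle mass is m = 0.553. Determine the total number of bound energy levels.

N = 7

The dimensionless depth is z₀ = a√(2mV₀)/ℏ = 2.37 × √(19.24) = 10.40.
The even/odd transcendental equations gain one root per π/2 in z₀, giving N = 1 + ⌊2z₀/π⌋ = 1 + ⌊6.619⌋ = 7.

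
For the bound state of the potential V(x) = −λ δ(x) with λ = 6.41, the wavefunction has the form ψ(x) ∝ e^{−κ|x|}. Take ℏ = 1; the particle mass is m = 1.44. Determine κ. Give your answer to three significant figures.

Integrating the TISE across x = 0 gives the cusp condition ψ'(0⁺) − ψ'(0⁻) = −(2mλ/ℏ²)ψ(0).
With ψ ∝ e^{−κ|x|} this yields −2κ = −2mλ/ℏ², so κ = mλ/ℏ² = 9.230.

κ = 9.23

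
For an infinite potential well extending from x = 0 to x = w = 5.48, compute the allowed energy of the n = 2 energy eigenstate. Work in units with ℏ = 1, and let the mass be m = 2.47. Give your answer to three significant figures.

Requiring ψ(0) = ψ(w) = 0 quantises k = nπ/w, hence E_n = ℏ²k²/2m = n²π²ℏ²/(2mw²).
E_2 = 2² × π² / (2 × 2.47 × 5.48²) = 0.2661.

E = 0.266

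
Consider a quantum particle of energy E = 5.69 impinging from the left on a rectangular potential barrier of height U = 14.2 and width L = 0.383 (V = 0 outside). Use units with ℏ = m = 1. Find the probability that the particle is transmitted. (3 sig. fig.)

T = 0.151

E < U: inside the barrier ψ ∝ e^{±κx} with κ = √(2m(U − E))/ℏ = 4.126.
κL = 1.580, sinh(κL) = 2.325.
Matching ψ, ψ′ at both faces gives T = [1 + U² sinh²(κL) / (4E(U − E))]⁻¹ = 1/6.626 = 0.151.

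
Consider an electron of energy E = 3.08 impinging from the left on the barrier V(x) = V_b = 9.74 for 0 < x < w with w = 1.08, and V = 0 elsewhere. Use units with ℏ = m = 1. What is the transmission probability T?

T = 0.00130

Since E < V_b the interior solution is evanescent with decay constant κ = √(2m(V_b − E))/ℏ = 3.650.
κw = 3.942, sinh(κw) = 25.74.
Matching ψ, ψ′ at both faces gives T = [1 + V_b² sinh²(κw) / (4E(V_b − E))]⁻¹ = 1/767.1 = 0.00130.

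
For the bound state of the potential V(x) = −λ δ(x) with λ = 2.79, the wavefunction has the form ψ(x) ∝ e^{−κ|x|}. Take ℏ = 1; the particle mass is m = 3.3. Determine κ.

Integrating the TISE across x = 0 gives the cusp condition ψ'(0⁺) − ψ'(0⁻) = −(2mλ/ℏ²)ψ(0).
With ψ ∝ e^{−κ|x|} this yields −2κ = −2mλ/ℏ², so κ = mλ/ℏ² = 9.207.

κ = 9.21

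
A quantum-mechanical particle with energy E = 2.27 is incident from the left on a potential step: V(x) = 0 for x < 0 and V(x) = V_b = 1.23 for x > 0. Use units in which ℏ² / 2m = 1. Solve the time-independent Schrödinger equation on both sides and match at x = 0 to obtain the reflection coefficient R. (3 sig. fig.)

R = 0.0371

On each side the TISE gives plane waves with k = √(2m(E − V))/ℏ: k₁ = √(2·½·2.27) = 1.507, k₂ = √(2·½·1.04) = 1.020.
Continuity of ψ and ψ′ at the step yields the reflection amplitude r = (k₁ − k₂)/(k₁ + k₂) = 0.1927; thus R = |r|² = 0.03713, T = 0.9629.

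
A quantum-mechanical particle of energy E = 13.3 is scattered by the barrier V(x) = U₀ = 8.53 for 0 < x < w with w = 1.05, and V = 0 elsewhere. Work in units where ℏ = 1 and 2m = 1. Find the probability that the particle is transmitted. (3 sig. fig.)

E > U₀: inside the barrier k₂ = √(2m(E − U₀))/ℏ = 2.184, k₂w = 2.293.
Matching at both interfaces gives T⁻¹ = 1 + U₀² sin²(k₂w) / [4E(E − U₀)] = 1.161, hence T = 0.861.

T = 0.861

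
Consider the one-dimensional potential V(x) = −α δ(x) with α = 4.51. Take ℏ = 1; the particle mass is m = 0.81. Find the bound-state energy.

E = -8.24

The bound state is ψ(x) = √κ e^{−κ|x|}. The derivative jump ψ'(0⁺) − ψ'(0⁻) = −(2mα/ℏ²)ψ(0) fixes κ = mα/ℏ² = 3.653.
Then E = −ℏ²κ²/(2m) = −mα²/(2ℏ²) = -8.238.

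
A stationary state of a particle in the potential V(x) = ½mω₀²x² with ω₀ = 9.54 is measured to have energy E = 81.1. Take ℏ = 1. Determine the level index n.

E_n = ℏω₀(n + ½) ⇒ n = E/(ℏω₀) − ½ = 81.1/9.54 − 0.5 = 8.001 → n = 8.

n = 8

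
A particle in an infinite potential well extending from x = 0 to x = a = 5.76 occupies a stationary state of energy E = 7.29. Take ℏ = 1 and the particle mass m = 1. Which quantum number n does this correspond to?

From E_n = n²π²ℏ²/(2ma²) invert to n = √(2ma²E)/(πℏ).
n = (5.76/π) × √(2 × 1 × 7.29) = 7.001 → n = 7.

n = 7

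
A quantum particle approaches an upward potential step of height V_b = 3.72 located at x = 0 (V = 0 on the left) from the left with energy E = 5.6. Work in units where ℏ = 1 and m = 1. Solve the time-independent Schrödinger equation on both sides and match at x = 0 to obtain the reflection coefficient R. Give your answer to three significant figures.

R = 0.0709

On each side the TISE gives plane waves with k = √(2m(E − V))/ℏ: k₁ = √(2·1·5.6) = 3.347, k₂ = √(2·1·1.88) = 1.939.
Matching ψ and ψ′ at x = 0 gives r = (k₁ − k₂)/(k₁ + k₂), so R = r² = 0.07091 and T = 1 − R = 0.9291.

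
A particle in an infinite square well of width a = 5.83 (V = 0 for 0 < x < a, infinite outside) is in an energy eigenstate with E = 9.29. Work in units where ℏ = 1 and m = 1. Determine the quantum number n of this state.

For an infinite well E_n = n²π²ℏ²/(2ma²), so n = (a/πℏ)√(2mE).
n = (5.83/π) × √(2 × 1 × 9.29) = 7.999 → n = 8.

n = 8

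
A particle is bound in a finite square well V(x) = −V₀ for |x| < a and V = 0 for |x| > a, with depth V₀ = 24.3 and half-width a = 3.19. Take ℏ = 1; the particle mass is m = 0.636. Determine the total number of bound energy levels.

N = 12

The dimensionless depth is z₀ = a√(2mV₀)/ℏ = 3.19 × √(30.91) = 17.74.
The even/odd transcendental equations gain one root per π/2 in z₀, giving N = 1 + ⌊2z₀/π⌋ = 1 + ⌊11.29⌋ = 12.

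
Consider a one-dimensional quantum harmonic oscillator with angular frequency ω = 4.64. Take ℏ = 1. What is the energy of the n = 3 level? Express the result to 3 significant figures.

E = 16.2

The oscillator eigenvalues are E_n = ℏω(n + ½), so E_3 = 4.64 × 3.5 = 16.24.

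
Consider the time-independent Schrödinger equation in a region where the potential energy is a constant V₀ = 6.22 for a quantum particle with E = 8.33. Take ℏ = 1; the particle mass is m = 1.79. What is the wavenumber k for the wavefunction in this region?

With E > V₀ the solution is oscillatory, ψ ∝ e^{±ikx} with k = √(2m(E − V₀))/ℏ.
k = √(2 × 1.79 × 2.11) = 2.748.

k = 2.75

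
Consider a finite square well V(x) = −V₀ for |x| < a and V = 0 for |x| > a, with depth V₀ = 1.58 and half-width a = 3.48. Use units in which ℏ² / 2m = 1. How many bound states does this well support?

N = 3

Define the well-strength parameter z₀ = (a/ℏ)√(2mV₀) = 3.48 × √(2·0.5·1.58) = 4.374.
The even/odd transcendental equations gain one root per π/2 in z₀, giving N = 1 + ⌊2z₀/π⌋ = 1 + ⌊2.785⌋ = 3.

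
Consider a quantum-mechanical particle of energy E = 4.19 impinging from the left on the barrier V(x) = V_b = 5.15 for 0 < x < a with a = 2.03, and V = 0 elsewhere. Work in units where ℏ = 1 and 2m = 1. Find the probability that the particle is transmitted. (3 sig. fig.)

T = 0.0451

E < V_b: inside the barrier ψ ∝ e^{±κx} with κ = √(2m(V_b − E))/ℏ = 0.9798.
κa = 1.989, sinh(κa) = 3.586.
The exact tunnelling result is T⁻¹ = 1 + V_b² sinh²(κa) / [4E(V_b − E)] = 22.19, so T = 0.0451.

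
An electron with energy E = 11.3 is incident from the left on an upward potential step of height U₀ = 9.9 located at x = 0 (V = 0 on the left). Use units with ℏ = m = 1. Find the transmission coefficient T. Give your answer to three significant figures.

T = 0.770

On each side the TISE gives plane waves with k = √(2m(E − V))/ℏ: k₁ = √(2·1·11.3) = 4.754, k₂ = √(2·1·1.4) = 1.673.
Continuity of ψ and ψ′ at the step yields the reflection amplitude r = (k₁ − k₂)/(k₁ + k₂) = 0.4793; thus R = |r|² = 0.2297, T = 0.7703.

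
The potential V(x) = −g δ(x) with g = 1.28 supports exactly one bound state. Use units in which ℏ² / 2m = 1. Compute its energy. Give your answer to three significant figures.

For x ≠ 0 the bound state is ψ ∝ e^{−κ|x|}; integrating the TISE across the delta gives the cusp condition 2κ = 2mg/ℏ², so κ = 0.6400.
Then E = −ℏ²κ²/(2m) = −mg²/(2ℏ²) = -0.4096.

E = -0.410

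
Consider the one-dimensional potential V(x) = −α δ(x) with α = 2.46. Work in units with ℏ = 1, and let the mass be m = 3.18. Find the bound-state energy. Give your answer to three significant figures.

E = -9.62

For x ≠ 0 the bound state is ψ ∝ e^{−κ|x|}; integrating the TISE across the delta gives the cusp condition 2κ = 2mα/ℏ², so κ = 7.823.
Then E = −ℏ²κ²/(2m) = −mα²/(2ℏ²) = -9.622.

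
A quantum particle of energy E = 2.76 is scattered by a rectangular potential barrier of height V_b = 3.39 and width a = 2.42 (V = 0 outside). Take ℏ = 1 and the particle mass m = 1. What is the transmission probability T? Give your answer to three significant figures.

E < V_b: inside the barrier ψ ∝ e^{±κx} with κ = √(2m(V_b − E))/ℏ = 1.122.
κa = 2.716, sinh(κa) = 7.530.
Matching ψ, ψ′ at both faces gives T = [1 + V_b² sinh²(κa) / (4E(V_b − E))]⁻¹ = 1/94.69 = 0.0106.

T = 0.0106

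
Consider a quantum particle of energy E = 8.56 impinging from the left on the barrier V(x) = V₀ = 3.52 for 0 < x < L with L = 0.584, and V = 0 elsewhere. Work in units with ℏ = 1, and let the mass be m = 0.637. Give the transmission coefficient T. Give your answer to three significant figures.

E > V₀: inside the barrier k₂ = √(2m(E − V₀))/ℏ = 2.534, k₂L = 1.480.
Matching at both interfaces gives T⁻¹ = 1 + V₀² sin²(k₂L) / [4E(E − V₀)] = 1.071, hence T = 0.934.

T = 0.934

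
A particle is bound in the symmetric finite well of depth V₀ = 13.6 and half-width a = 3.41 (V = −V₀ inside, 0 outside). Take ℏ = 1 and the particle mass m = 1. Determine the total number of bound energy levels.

Define the well-strength parameter z₀ = (a/ℏ)√(2mV₀) = 3.41 × √(2·1·13.6) = 17.78.
The even/odd transcendental equations gain one root per π/2 in z₀, giving N = 1 + ⌊2z₀/π⌋ = 1 + ⌊11.32⌋ = 12.

N = 12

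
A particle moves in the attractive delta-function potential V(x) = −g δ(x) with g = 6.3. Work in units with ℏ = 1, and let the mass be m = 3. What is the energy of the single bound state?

The bound state is ψ(x) = √κ e^{−κ|x|}. The derivative jump ψ'(0⁺) − ψ'(0⁻) = −(2mg/ℏ²)ψ(0) fixes κ = mg/ℏ² = 18.90.
Then E = −ℏ²κ²/(2m) = −mg²/(2ℏ²) = -59.54.

E = -59.5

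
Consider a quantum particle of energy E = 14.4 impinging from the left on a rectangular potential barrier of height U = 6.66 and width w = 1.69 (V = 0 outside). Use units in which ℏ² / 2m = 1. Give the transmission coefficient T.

Above the barrier the interior wavenumber is k₂ = √(2m(E − U))/ℏ = 2.782, giving phase k₂w = 4.702.
Matching at both interfaces gives T⁻¹ = 1 + U² sin²(k₂w) / [4E(E − U)] = 1.099, hence T = 0.910.

T = 0.910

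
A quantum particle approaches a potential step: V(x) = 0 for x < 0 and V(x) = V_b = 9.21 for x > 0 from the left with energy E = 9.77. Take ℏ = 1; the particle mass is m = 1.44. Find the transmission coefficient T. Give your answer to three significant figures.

T = 0.623

On each side the TISE gives plane waves with k = √(2m(E − V))/ℏ: k₁ = √(2·1.44·9.77) = 5.304, k₂ = √(2·1.44·0.56) = 1.270.
Continuity of ψ and ψ′ at the step yields the reflection amplitude r = (k₁ − k₂)/(k₁ + k₂) = 0.6137; thus R = |r|² = 0.3766, T = 0.6234.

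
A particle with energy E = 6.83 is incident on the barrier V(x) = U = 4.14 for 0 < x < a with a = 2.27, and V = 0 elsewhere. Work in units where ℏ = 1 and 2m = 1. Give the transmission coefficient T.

E > U: inside the barrier k₂ = √(2m(E − U))/ℏ = 1.640, k₂a = 3.723.
Matching at both interfaces gives T⁻¹ = 1 + U² sin²(k₂a) / [4E(E − U)] = 1.070, hence T = 0.934.

T = 0.934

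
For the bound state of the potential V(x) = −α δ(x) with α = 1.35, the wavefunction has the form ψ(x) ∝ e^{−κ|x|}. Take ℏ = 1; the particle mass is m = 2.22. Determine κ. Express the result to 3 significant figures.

κ = 3.00

Integrate −(ℏ²/2m)ψ'' − αδ(x)ψ = Eψ from −ε to +ε: the ψ'' term gives ψ'(0⁺) − ψ'(0⁻) and the δ term gives −(2mα/ℏ²)ψ(0).
With ψ ∝ e^{−κ|x|} this yields −2κ = −2mα/ℏ², so κ = mα/ℏ² = 2.997.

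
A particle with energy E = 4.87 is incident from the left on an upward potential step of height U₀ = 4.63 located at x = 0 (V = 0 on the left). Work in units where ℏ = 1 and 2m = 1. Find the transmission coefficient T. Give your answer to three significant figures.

T = 0.595

On each side the TISE gives plane waves with k = √(2m(E − V))/ℏ: k₁ = √(2·½·4.87) = 2.207, k₂ = √(2·½·0.24) = 0.4899.
Continuity of ψ and ψ′ at the step yields the reflection amplitude r = (k₁ − k₂)/(k₁ + k₂) = 0.6367; thus R = |r|² = 0.4053, T = 0.5947.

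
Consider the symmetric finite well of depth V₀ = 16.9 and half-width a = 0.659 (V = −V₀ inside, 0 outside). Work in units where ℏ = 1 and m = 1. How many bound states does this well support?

N = 3

Define the well-strength parameter z₀ = (a/ℏ)√(2mV₀) = 0.659 × √(2·1·16.9) = 3.831.
A new bound state (alternating even/odd) appears each time z₀ passes a multiple of π/2, so N = ⌊2z₀/π⌋ + 1 = ⌊2.439⌋ + 1 = 3.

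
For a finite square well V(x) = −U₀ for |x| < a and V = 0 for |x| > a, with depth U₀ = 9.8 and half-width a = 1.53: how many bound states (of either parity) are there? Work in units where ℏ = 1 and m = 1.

N = 5

Define the well-strength parameter z₀ = (a/ℏ)√(2mU₀) = 1.53 × √(2·1·9.8) = 6.774.
A new bound state (alternating even/odd) appears each time z₀ passes a multiple of π/2, so N = ⌊2z₀/π⌋ + 1 = ⌊4.312⌋ + 1 = 5.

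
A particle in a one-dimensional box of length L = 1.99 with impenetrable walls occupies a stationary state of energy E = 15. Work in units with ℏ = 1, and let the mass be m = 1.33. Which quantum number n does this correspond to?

From E_n = n²π²ℏ²/(2mL²) invert to n = √(2mL²E)/(πℏ).
n = (1.99/π) × √(2 × 1.33 × 15) = 4.001 → n = 4.

n = 4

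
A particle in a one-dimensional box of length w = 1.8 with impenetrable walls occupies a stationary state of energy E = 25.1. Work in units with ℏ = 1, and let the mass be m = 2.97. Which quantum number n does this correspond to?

For an infinite well E_n = n²π²ℏ²/(2mw²), so n = (w/πℏ)√(2mE).
n = (1.8/π) × √(2 × 2.97 × 25.1) = 6.996 → n = 7.

n = 7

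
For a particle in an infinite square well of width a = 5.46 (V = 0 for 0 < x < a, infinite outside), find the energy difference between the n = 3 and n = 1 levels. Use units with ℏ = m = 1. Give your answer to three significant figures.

ΔE = 1.32

E_n = n²π²ℏ²/(2ma²), so ΔE = (3² − 1²) π²ℏ²/(2ma²).
ΔE = 8 × π² / (2 × 1 × 5.46²) = 1.324.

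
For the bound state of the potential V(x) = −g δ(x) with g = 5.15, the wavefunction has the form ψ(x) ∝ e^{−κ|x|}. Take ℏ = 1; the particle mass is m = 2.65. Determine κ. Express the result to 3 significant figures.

Integrating the TISE across x = 0 gives the cusp condition ψ'(0⁺) − ψ'(0⁻) = −(2mg/ℏ²)ψ(0).
With ψ ∝ e^{−κ|x|} this yields −2κ = −2mg/ℏ², so κ = mg/ℏ² = 13.65.

κ = 13.6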